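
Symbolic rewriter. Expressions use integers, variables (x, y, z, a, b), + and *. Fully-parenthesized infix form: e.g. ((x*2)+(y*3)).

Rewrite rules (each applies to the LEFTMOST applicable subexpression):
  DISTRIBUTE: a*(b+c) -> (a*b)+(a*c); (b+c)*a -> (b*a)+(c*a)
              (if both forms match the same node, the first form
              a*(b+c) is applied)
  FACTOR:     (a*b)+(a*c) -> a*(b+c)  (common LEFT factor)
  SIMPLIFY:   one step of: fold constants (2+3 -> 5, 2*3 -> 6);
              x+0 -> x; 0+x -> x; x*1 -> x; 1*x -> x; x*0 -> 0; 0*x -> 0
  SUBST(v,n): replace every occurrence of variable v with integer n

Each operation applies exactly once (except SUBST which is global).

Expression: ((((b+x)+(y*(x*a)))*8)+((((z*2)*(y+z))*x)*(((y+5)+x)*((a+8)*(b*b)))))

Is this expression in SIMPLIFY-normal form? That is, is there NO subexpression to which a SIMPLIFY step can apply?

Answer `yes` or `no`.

Expression: ((((b+x)+(y*(x*a)))*8)+((((z*2)*(y+z))*x)*(((y+5)+x)*((a+8)*(b*b)))))
Scanning for simplifiable subexpressions (pre-order)...
  at root: ((((b+x)+(y*(x*a)))*8)+((((z*2)*(y+z))*x)*(((y+5)+x)*((a+8)*(b*b))))) (not simplifiable)
  at L: (((b+x)+(y*(x*a)))*8) (not simplifiable)
  at LL: ((b+x)+(y*(x*a))) (not simplifiable)
  at LLL: (b+x) (not simplifiable)
  at LLR: (y*(x*a)) (not simplifiable)
  at LLRR: (x*a) (not simplifiable)
  at R: ((((z*2)*(y+z))*x)*(((y+5)+x)*((a+8)*(b*b)))) (not simplifiable)
  at RL: (((z*2)*(y+z))*x) (not simplifiable)
  at RLL: ((z*2)*(y+z)) (not simplifiable)
  at RLLL: (z*2) (not simplifiable)
  at RLLR: (y+z) (not simplifiable)
  at RR: (((y+5)+x)*((a+8)*(b*b))) (not simplifiable)
  at RRL: ((y+5)+x) (not simplifiable)
  at RRLL: (y+5) (not simplifiable)
  at RRR: ((a+8)*(b*b)) (not simplifiable)
  at RRRL: (a+8) (not simplifiable)
  at RRRR: (b*b) (not simplifiable)
Result: no simplifiable subexpression found -> normal form.

Answer: yes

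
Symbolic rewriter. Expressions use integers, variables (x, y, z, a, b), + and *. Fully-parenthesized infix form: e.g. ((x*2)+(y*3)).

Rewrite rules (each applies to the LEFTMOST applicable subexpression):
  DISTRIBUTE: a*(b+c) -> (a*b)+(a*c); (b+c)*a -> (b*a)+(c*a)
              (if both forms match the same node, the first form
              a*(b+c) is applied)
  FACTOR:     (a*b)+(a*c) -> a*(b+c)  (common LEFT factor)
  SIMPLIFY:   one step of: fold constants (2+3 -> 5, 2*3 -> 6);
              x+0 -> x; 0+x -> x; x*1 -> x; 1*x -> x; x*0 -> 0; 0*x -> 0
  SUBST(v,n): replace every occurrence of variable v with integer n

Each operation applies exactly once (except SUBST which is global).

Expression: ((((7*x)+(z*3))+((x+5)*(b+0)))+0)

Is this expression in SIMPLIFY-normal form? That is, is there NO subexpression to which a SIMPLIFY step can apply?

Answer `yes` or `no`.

Answer: no

Derivation:
Expression: ((((7*x)+(z*3))+((x+5)*(b+0)))+0)
Scanning for simplifiable subexpressions (pre-order)...
  at root: ((((7*x)+(z*3))+((x+5)*(b+0)))+0) (SIMPLIFIABLE)
  at L: (((7*x)+(z*3))+((x+5)*(b+0))) (not simplifiable)
  at LL: ((7*x)+(z*3)) (not simplifiable)
  at LLL: (7*x) (not simplifiable)
  at LLR: (z*3) (not simplifiable)
  at LR: ((x+5)*(b+0)) (not simplifiable)
  at LRL: (x+5) (not simplifiable)
  at LRR: (b+0) (SIMPLIFIABLE)
Found simplifiable subexpr at path root: ((((7*x)+(z*3))+((x+5)*(b+0)))+0)
One SIMPLIFY step would give: (((7*x)+(z*3))+((x+5)*(b+0)))
-> NOT in normal form.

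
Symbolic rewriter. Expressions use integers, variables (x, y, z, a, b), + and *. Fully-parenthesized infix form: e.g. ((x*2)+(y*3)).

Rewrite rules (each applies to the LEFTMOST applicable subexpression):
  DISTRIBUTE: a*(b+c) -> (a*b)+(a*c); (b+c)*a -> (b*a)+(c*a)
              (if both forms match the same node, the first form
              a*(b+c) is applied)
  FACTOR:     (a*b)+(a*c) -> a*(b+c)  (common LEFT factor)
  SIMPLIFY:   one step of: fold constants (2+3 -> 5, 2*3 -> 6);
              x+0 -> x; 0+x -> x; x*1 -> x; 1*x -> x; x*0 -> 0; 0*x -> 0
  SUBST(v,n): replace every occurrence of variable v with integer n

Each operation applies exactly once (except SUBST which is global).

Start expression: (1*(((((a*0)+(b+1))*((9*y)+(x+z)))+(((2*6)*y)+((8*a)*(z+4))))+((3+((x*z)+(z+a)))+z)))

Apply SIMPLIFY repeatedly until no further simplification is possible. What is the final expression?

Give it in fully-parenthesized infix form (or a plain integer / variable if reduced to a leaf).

Answer: ((((b+1)*((9*y)+(x+z)))+((12*y)+((8*a)*(z+4))))+((3+((x*z)+(z+a)))+z))

Derivation:
Start: (1*(((((a*0)+(b+1))*((9*y)+(x+z)))+(((2*6)*y)+((8*a)*(z+4))))+((3+((x*z)+(z+a)))+z)))
Step 1: at root: (1*(((((a*0)+(b+1))*((9*y)+(x+z)))+(((2*6)*y)+((8*a)*(z+4))))+((3+((x*z)+(z+a)))+z))) -> (((((a*0)+(b+1))*((9*y)+(x+z)))+(((2*6)*y)+((8*a)*(z+4))))+((3+((x*z)+(z+a)))+z)); overall: (1*(((((a*0)+(b+1))*((9*y)+(x+z)))+(((2*6)*y)+((8*a)*(z+4))))+((3+((x*z)+(z+a)))+z))) -> (((((a*0)+(b+1))*((9*y)+(x+z)))+(((2*6)*y)+((8*a)*(z+4))))+((3+((x*z)+(z+a)))+z))
Step 2: at LLLL: (a*0) -> 0; overall: (((((a*0)+(b+1))*((9*y)+(x+z)))+(((2*6)*y)+((8*a)*(z+4))))+((3+((x*z)+(z+a)))+z)) -> ((((0+(b+1))*((9*y)+(x+z)))+(((2*6)*y)+((8*a)*(z+4))))+((3+((x*z)+(z+a)))+z))
Step 3: at LLL: (0+(b+1)) -> (b+1); overall: ((((0+(b+1))*((9*y)+(x+z)))+(((2*6)*y)+((8*a)*(z+4))))+((3+((x*z)+(z+a)))+z)) -> ((((b+1)*((9*y)+(x+z)))+(((2*6)*y)+((8*a)*(z+4))))+((3+((x*z)+(z+a)))+z))
Step 4: at LRLL: (2*6) -> 12; overall: ((((b+1)*((9*y)+(x+z)))+(((2*6)*y)+((8*a)*(z+4))))+((3+((x*z)+(z+a)))+z)) -> ((((b+1)*((9*y)+(x+z)))+((12*y)+((8*a)*(z+4))))+((3+((x*z)+(z+a)))+z))
Fixed point: ((((b+1)*((9*y)+(x+z)))+((12*y)+((8*a)*(z+4))))+((3+((x*z)+(z+a)))+z))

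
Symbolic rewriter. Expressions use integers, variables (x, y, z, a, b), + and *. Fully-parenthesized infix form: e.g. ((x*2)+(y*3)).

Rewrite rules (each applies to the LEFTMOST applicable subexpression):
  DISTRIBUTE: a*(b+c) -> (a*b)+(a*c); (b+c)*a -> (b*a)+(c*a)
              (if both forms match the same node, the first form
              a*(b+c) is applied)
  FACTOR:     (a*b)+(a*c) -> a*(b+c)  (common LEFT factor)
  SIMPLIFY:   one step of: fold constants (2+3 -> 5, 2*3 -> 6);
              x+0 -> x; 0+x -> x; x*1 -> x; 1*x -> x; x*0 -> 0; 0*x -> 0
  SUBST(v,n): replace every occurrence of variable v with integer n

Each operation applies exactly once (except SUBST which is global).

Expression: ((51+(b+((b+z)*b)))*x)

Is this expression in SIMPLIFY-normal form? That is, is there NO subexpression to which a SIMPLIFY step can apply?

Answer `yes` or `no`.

Answer: yes

Derivation:
Expression: ((51+(b+((b+z)*b)))*x)
Scanning for simplifiable subexpressions (pre-order)...
  at root: ((51+(b+((b+z)*b)))*x) (not simplifiable)
  at L: (51+(b+((b+z)*b))) (not simplifiable)
  at LR: (b+((b+z)*b)) (not simplifiable)
  at LRR: ((b+z)*b) (not simplifiable)
  at LRRL: (b+z) (not simplifiable)
Result: no simplifiable subexpression found -> normal form.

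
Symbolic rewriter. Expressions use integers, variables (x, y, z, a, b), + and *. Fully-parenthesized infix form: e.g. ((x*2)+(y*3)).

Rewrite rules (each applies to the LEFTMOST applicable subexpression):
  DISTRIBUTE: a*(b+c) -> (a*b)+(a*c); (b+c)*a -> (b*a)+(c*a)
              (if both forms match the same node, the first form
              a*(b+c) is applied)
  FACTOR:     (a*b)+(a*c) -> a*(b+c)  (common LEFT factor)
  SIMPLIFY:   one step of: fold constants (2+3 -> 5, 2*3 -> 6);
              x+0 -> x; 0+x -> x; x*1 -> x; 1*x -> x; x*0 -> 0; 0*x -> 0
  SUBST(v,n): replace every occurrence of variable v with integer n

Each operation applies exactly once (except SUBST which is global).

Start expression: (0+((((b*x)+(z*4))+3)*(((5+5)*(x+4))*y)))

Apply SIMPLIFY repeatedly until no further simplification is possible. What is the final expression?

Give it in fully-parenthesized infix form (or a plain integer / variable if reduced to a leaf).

Start: (0+((((b*x)+(z*4))+3)*(((5+5)*(x+4))*y)))
Step 1: at root: (0+((((b*x)+(z*4))+3)*(((5+5)*(x+4))*y))) -> ((((b*x)+(z*4))+3)*(((5+5)*(x+4))*y)); overall: (0+((((b*x)+(z*4))+3)*(((5+5)*(x+4))*y))) -> ((((b*x)+(z*4))+3)*(((5+5)*(x+4))*y))
Step 2: at RLL: (5+5) -> 10; overall: ((((b*x)+(z*4))+3)*(((5+5)*(x+4))*y)) -> ((((b*x)+(z*4))+3)*((10*(x+4))*y))
Fixed point: ((((b*x)+(z*4))+3)*((10*(x+4))*y))

Answer: ((((b*x)+(z*4))+3)*((10*(x+4))*y))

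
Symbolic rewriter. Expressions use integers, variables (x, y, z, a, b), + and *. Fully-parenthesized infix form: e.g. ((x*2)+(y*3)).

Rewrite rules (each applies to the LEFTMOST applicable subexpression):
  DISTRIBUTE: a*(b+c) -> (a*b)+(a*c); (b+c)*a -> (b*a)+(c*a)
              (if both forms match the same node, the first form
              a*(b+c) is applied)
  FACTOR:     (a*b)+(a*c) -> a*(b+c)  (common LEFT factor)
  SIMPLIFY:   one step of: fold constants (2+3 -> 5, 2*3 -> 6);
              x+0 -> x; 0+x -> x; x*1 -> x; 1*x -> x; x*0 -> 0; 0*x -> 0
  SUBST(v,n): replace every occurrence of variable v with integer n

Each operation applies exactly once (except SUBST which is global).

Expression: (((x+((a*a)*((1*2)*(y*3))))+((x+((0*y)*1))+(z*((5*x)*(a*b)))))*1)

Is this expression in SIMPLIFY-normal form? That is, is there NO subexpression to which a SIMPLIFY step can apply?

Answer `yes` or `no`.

Answer: no

Derivation:
Expression: (((x+((a*a)*((1*2)*(y*3))))+((x+((0*y)*1))+(z*((5*x)*(a*b)))))*1)
Scanning for simplifiable subexpressions (pre-order)...
  at root: (((x+((a*a)*((1*2)*(y*3))))+((x+((0*y)*1))+(z*((5*x)*(a*b)))))*1) (SIMPLIFIABLE)
  at L: ((x+((a*a)*((1*2)*(y*3))))+((x+((0*y)*1))+(z*((5*x)*(a*b))))) (not simplifiable)
  at LL: (x+((a*a)*((1*2)*(y*3)))) (not simplifiable)
  at LLR: ((a*a)*((1*2)*(y*3))) (not simplifiable)
  at LLRL: (a*a) (not simplifiable)
  at LLRR: ((1*2)*(y*3)) (not simplifiable)
  at LLRRL: (1*2) (SIMPLIFIABLE)
  at LLRRR: (y*3) (not simplifiable)
  at LR: ((x+((0*y)*1))+(z*((5*x)*(a*b)))) (not simplifiable)
  at LRL: (x+((0*y)*1)) (not simplifiable)
  at LRLR: ((0*y)*1) (SIMPLIFIABLE)
  at LRLRL: (0*y) (SIMPLIFIABLE)
  at LRR: (z*((5*x)*(a*b))) (not simplifiable)
  at LRRR: ((5*x)*(a*b)) (not simplifiable)
  at LRRRL: (5*x) (not simplifiable)
  at LRRRR: (a*b) (not simplifiable)
Found simplifiable subexpr at path root: (((x+((a*a)*((1*2)*(y*3))))+((x+((0*y)*1))+(z*((5*x)*(a*b)))))*1)
One SIMPLIFY step would give: ((x+((a*a)*((1*2)*(y*3))))+((x+((0*y)*1))+(z*((5*x)*(a*b)))))
-> NOT in normal form.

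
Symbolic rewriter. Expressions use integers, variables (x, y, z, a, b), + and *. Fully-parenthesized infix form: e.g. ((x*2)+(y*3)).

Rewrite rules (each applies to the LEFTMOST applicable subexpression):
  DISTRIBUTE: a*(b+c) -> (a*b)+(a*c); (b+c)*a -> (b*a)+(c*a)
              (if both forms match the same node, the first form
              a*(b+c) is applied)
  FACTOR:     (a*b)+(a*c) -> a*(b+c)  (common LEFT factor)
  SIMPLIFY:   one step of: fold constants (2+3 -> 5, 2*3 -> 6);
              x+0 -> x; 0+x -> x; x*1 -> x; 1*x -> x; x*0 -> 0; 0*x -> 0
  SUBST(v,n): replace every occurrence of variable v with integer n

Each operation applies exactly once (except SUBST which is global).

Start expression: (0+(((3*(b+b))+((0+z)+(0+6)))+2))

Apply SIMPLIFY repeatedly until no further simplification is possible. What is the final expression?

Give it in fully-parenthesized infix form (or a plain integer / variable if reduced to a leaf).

Answer: (((3*(b+b))+(z+6))+2)

Derivation:
Start: (0+(((3*(b+b))+((0+z)+(0+6)))+2))
Step 1: at root: (0+(((3*(b+b))+((0+z)+(0+6)))+2)) -> (((3*(b+b))+((0+z)+(0+6)))+2); overall: (0+(((3*(b+b))+((0+z)+(0+6)))+2)) -> (((3*(b+b))+((0+z)+(0+6)))+2)
Step 2: at LRL: (0+z) -> z; overall: (((3*(b+b))+((0+z)+(0+6)))+2) -> (((3*(b+b))+(z+(0+6)))+2)
Step 3: at LRR: (0+6) -> 6; overall: (((3*(b+b))+(z+(0+6)))+2) -> (((3*(b+b))+(z+6))+2)
Fixed point: (((3*(b+b))+(z+6))+2)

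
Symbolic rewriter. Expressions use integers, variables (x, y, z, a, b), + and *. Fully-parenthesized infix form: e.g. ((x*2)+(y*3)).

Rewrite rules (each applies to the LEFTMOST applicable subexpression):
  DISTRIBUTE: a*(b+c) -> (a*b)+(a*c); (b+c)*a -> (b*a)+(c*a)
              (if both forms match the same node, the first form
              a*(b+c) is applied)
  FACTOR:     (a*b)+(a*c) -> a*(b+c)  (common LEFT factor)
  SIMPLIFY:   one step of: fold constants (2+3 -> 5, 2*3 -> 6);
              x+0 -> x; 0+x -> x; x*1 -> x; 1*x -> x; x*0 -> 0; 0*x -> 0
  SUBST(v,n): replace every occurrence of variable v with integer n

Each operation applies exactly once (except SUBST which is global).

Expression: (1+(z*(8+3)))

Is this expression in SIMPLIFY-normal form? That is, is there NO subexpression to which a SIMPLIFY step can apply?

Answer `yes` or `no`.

Expression: (1+(z*(8+3)))
Scanning for simplifiable subexpressions (pre-order)...
  at root: (1+(z*(8+3))) (not simplifiable)
  at R: (z*(8+3)) (not simplifiable)
  at RR: (8+3) (SIMPLIFIABLE)
Found simplifiable subexpr at path RR: (8+3)
One SIMPLIFY step would give: (1+(z*11))
-> NOT in normal form.

Answer: no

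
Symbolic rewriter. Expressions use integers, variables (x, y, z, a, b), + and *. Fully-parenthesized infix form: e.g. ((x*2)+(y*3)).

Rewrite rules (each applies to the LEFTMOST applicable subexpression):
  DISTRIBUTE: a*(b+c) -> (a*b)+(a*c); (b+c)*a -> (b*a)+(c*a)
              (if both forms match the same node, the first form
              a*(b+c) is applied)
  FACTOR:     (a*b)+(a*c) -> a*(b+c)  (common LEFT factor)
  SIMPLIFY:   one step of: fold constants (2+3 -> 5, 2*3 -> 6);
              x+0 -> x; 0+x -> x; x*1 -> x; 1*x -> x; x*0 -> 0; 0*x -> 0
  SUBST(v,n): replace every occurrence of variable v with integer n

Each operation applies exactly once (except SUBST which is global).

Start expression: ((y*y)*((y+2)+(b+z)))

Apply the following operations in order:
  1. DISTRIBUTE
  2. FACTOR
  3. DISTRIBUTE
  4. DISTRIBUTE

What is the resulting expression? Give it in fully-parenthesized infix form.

Answer: ((((y*y)*y)+((y*y)*2))+((y*y)*(b+z)))

Derivation:
Start: ((y*y)*((y+2)+(b+z)))
Apply DISTRIBUTE at root (target: ((y*y)*((y+2)+(b+z)))): ((y*y)*((y+2)+(b+z))) -> (((y*y)*(y+2))+((y*y)*(b+z)))
Apply FACTOR at root (target: (((y*y)*(y+2))+((y*y)*(b+z)))): (((y*y)*(y+2))+((y*y)*(b+z))) -> ((y*y)*((y+2)+(b+z)))
Apply DISTRIBUTE at root (target: ((y*y)*((y+2)+(b+z)))): ((y*y)*((y+2)+(b+z))) -> (((y*y)*(y+2))+((y*y)*(b+z)))
Apply DISTRIBUTE at L (target: ((y*y)*(y+2))): (((y*y)*(y+2))+((y*y)*(b+z))) -> ((((y*y)*y)+((y*y)*2))+((y*y)*(b+z)))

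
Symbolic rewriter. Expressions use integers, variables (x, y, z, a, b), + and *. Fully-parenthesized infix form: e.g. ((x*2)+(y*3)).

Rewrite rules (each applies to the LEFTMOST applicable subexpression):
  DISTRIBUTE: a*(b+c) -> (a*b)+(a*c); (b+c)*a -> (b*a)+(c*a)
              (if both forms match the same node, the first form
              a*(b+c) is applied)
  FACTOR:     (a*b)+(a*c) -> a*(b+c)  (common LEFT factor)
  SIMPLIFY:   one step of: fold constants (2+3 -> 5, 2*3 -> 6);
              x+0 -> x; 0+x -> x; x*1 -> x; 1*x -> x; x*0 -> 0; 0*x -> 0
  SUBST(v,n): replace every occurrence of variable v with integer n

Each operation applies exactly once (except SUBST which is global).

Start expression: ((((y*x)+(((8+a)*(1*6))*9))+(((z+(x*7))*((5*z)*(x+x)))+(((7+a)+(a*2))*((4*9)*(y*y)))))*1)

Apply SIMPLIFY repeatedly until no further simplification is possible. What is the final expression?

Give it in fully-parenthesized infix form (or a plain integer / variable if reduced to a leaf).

Start: ((((y*x)+(((8+a)*(1*6))*9))+(((z+(x*7))*((5*z)*(x+x)))+(((7+a)+(a*2))*((4*9)*(y*y)))))*1)
Step 1: at root: ((((y*x)+(((8+a)*(1*6))*9))+(((z+(x*7))*((5*z)*(x+x)))+(((7+a)+(a*2))*((4*9)*(y*y)))))*1) -> (((y*x)+(((8+a)*(1*6))*9))+(((z+(x*7))*((5*z)*(x+x)))+(((7+a)+(a*2))*((4*9)*(y*y))))); overall: ((((y*x)+(((8+a)*(1*6))*9))+(((z+(x*7))*((5*z)*(x+x)))+(((7+a)+(a*2))*((4*9)*(y*y)))))*1) -> (((y*x)+(((8+a)*(1*6))*9))+(((z+(x*7))*((5*z)*(x+x)))+(((7+a)+(a*2))*((4*9)*(y*y)))))
Step 2: at LRLR: (1*6) -> 6; overall: (((y*x)+(((8+a)*(1*6))*9))+(((z+(x*7))*((5*z)*(x+x)))+(((7+a)+(a*2))*((4*9)*(y*y))))) -> (((y*x)+(((8+a)*6)*9))+(((z+(x*7))*((5*z)*(x+x)))+(((7+a)+(a*2))*((4*9)*(y*y)))))
Step 3: at RRRL: (4*9) -> 36; overall: (((y*x)+(((8+a)*6)*9))+(((z+(x*7))*((5*z)*(x+x)))+(((7+a)+(a*2))*((4*9)*(y*y))))) -> (((y*x)+(((8+a)*6)*9))+(((z+(x*7))*((5*z)*(x+x)))+(((7+a)+(a*2))*(36*(y*y)))))
Fixed point: (((y*x)+(((8+a)*6)*9))+(((z+(x*7))*((5*z)*(x+x)))+(((7+a)+(a*2))*(36*(y*y)))))

Answer: (((y*x)+(((8+a)*6)*9))+(((z+(x*7))*((5*z)*(x+x)))+(((7+a)+(a*2))*(36*(y*y)))))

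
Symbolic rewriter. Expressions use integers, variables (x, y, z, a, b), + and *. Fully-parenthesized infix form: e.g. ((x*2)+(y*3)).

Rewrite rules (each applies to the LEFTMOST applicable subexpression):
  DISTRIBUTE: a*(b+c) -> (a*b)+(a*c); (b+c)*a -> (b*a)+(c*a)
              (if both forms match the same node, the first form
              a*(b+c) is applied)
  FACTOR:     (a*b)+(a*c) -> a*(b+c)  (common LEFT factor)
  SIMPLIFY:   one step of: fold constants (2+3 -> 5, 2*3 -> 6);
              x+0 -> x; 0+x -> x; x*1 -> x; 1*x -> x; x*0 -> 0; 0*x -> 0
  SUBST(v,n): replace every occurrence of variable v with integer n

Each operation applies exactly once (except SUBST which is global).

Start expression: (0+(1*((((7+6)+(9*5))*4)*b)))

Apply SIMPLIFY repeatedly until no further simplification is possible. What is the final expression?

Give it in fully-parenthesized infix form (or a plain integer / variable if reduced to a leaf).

Start: (0+(1*((((7+6)+(9*5))*4)*b)))
Step 1: at root: (0+(1*((((7+6)+(9*5))*4)*b))) -> (1*((((7+6)+(9*5))*4)*b)); overall: (0+(1*((((7+6)+(9*5))*4)*b))) -> (1*((((7+6)+(9*5))*4)*b))
Step 2: at root: (1*((((7+6)+(9*5))*4)*b)) -> ((((7+6)+(9*5))*4)*b); overall: (1*((((7+6)+(9*5))*4)*b)) -> ((((7+6)+(9*5))*4)*b)
Step 3: at LLL: (7+6) -> 13; overall: ((((7+6)+(9*5))*4)*b) -> (((13+(9*5))*4)*b)
Step 4: at LLR: (9*5) -> 45; overall: (((13+(9*5))*4)*b) -> (((13+45)*4)*b)
Step 5: at LL: (13+45) -> 58; overall: (((13+45)*4)*b) -> ((58*4)*b)
Step 6: at L: (58*4) -> 232; overall: ((58*4)*b) -> (232*b)
Fixed point: (232*b)

Answer: (232*b)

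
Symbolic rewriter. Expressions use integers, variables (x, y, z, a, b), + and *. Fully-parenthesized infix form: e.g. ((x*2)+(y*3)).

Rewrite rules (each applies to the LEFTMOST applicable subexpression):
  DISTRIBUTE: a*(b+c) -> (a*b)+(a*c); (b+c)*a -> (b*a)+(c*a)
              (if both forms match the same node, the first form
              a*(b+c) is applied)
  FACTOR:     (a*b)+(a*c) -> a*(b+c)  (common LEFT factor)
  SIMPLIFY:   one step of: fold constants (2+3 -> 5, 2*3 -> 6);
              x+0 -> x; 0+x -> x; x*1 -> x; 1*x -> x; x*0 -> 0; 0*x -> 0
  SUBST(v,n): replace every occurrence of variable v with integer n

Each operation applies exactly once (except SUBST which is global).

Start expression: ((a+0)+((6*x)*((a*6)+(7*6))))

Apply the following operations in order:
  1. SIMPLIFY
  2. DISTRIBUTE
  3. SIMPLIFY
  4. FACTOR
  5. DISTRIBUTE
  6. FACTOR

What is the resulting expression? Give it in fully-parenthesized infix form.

Start: ((a+0)+((6*x)*((a*6)+(7*6))))
Apply SIMPLIFY at L (target: (a+0)): ((a+0)+((6*x)*((a*6)+(7*6)))) -> (a+((6*x)*((a*6)+(7*6))))
Apply DISTRIBUTE at R (target: ((6*x)*((a*6)+(7*6)))): (a+((6*x)*((a*6)+(7*6)))) -> (a+(((6*x)*(a*6))+((6*x)*(7*6))))
Apply SIMPLIFY at RRR (target: (7*6)): (a+(((6*x)*(a*6))+((6*x)*(7*6)))) -> (a+(((6*x)*(a*6))+((6*x)*42)))
Apply FACTOR at R (target: (((6*x)*(a*6))+((6*x)*42))): (a+(((6*x)*(a*6))+((6*x)*42))) -> (a+((6*x)*((a*6)+42)))
Apply DISTRIBUTE at R (target: ((6*x)*((a*6)+42))): (a+((6*x)*((a*6)+42))) -> (a+(((6*x)*(a*6))+((6*x)*42)))
Apply FACTOR at R (target: (((6*x)*(a*6))+((6*x)*42))): (a+(((6*x)*(a*6))+((6*x)*42))) -> (a+((6*x)*((a*6)+42)))

Answer: (a+((6*x)*((a*6)+42)))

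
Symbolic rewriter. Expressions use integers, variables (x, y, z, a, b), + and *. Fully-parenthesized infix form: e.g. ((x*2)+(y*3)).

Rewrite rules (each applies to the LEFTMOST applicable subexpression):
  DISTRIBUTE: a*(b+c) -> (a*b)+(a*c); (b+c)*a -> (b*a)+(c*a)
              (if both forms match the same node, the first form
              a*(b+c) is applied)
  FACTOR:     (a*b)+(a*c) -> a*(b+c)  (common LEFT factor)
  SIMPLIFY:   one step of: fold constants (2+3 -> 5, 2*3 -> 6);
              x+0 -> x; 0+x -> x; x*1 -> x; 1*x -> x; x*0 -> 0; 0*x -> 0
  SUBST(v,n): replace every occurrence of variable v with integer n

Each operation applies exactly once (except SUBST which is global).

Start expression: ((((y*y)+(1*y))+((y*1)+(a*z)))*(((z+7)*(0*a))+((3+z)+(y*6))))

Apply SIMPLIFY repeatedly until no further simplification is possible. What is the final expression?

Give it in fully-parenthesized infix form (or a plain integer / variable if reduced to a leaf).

Answer: ((((y*y)+y)+(y+(a*z)))*((3+z)+(y*6)))

Derivation:
Start: ((((y*y)+(1*y))+((y*1)+(a*z)))*(((z+7)*(0*a))+((3+z)+(y*6))))
Step 1: at LLR: (1*y) -> y; overall: ((((y*y)+(1*y))+((y*1)+(a*z)))*(((z+7)*(0*a))+((3+z)+(y*6)))) -> ((((y*y)+y)+((y*1)+(a*z)))*(((z+7)*(0*a))+((3+z)+(y*6))))
Step 2: at LRL: (y*1) -> y; overall: ((((y*y)+y)+((y*1)+(a*z)))*(((z+7)*(0*a))+((3+z)+(y*6)))) -> ((((y*y)+y)+(y+(a*z)))*(((z+7)*(0*a))+((3+z)+(y*6))))
Step 3: at RLR: (0*a) -> 0; overall: ((((y*y)+y)+(y+(a*z)))*(((z+7)*(0*a))+((3+z)+(y*6)))) -> ((((y*y)+y)+(y+(a*z)))*(((z+7)*0)+((3+z)+(y*6))))
Step 4: at RL: ((z+7)*0) -> 0; overall: ((((y*y)+y)+(y+(a*z)))*(((z+7)*0)+((3+z)+(y*6)))) -> ((((y*y)+y)+(y+(a*z)))*(0+((3+z)+(y*6))))
Step 5: at R: (0+((3+z)+(y*6))) -> ((3+z)+(y*6)); overall: ((((y*y)+y)+(y+(a*z)))*(0+((3+z)+(y*6)))) -> ((((y*y)+y)+(y+(a*z)))*((3+z)+(y*6)))
Fixed point: ((((y*y)+y)+(y+(a*z)))*((3+z)+(y*6)))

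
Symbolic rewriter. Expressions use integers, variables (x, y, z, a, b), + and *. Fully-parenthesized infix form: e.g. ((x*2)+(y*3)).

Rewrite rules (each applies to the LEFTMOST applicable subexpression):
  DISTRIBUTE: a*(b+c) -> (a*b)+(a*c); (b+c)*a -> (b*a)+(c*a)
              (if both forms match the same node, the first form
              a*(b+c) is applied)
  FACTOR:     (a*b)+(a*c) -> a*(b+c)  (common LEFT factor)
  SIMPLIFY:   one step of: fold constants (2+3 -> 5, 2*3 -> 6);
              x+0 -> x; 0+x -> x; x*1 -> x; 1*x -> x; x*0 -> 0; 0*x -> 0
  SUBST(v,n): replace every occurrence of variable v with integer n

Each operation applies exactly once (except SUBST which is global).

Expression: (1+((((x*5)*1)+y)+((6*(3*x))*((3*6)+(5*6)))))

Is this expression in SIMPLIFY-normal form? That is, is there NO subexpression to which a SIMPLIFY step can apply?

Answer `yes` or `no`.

Expression: (1+((((x*5)*1)+y)+((6*(3*x))*((3*6)+(5*6)))))
Scanning for simplifiable subexpressions (pre-order)...
  at root: (1+((((x*5)*1)+y)+((6*(3*x))*((3*6)+(5*6))))) (not simplifiable)
  at R: ((((x*5)*1)+y)+((6*(3*x))*((3*6)+(5*6)))) (not simplifiable)
  at RL: (((x*5)*1)+y) (not simplifiable)
  at RLL: ((x*5)*1) (SIMPLIFIABLE)
  at RLLL: (x*5) (not simplifiable)
  at RR: ((6*(3*x))*((3*6)+(5*6))) (not simplifiable)
  at RRL: (6*(3*x)) (not simplifiable)
  at RRLR: (3*x) (not simplifiable)
  at RRR: ((3*6)+(5*6)) (not simplifiable)
  at RRRL: (3*6) (SIMPLIFIABLE)
  at RRRR: (5*6) (SIMPLIFIABLE)
Found simplifiable subexpr at path RLL: ((x*5)*1)
One SIMPLIFY step would give: (1+(((x*5)+y)+((6*(3*x))*((3*6)+(5*6)))))
-> NOT in normal form.

Answer: no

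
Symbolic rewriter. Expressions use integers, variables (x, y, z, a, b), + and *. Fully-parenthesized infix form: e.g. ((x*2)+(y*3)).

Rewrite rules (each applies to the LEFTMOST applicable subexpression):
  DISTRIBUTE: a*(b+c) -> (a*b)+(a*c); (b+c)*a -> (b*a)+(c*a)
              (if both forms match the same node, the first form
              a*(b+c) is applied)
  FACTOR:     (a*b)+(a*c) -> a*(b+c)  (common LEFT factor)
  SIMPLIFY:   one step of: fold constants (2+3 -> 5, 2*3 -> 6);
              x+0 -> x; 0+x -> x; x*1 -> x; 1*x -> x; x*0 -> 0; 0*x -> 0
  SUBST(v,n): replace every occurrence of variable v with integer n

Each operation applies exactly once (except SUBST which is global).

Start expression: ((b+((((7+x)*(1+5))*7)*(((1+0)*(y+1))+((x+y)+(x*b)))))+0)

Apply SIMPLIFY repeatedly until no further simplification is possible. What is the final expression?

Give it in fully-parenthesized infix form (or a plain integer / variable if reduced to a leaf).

Start: ((b+((((7+x)*(1+5))*7)*(((1+0)*(y+1))+((x+y)+(x*b)))))+0)
Step 1: at root: ((b+((((7+x)*(1+5))*7)*(((1+0)*(y+1))+((x+y)+(x*b)))))+0) -> (b+((((7+x)*(1+5))*7)*(((1+0)*(y+1))+((x+y)+(x*b))))); overall: ((b+((((7+x)*(1+5))*7)*(((1+0)*(y+1))+((x+y)+(x*b)))))+0) -> (b+((((7+x)*(1+5))*7)*(((1+0)*(y+1))+((x+y)+(x*b)))))
Step 2: at RLLR: (1+5) -> 6; overall: (b+((((7+x)*(1+5))*7)*(((1+0)*(y+1))+((x+y)+(x*b))))) -> (b+((((7+x)*6)*7)*(((1+0)*(y+1))+((x+y)+(x*b)))))
Step 3: at RRLL: (1+0) -> 1; overall: (b+((((7+x)*6)*7)*(((1+0)*(y+1))+((x+y)+(x*b))))) -> (b+((((7+x)*6)*7)*((1*(y+1))+((x+y)+(x*b)))))
Step 4: at RRL: (1*(y+1)) -> (y+1); overall: (b+((((7+x)*6)*7)*((1*(y+1))+((x+y)+(x*b))))) -> (b+((((7+x)*6)*7)*((y+1)+((x+y)+(x*b)))))
Fixed point: (b+((((7+x)*6)*7)*((y+1)+((x+y)+(x*b)))))

Answer: (b+((((7+x)*6)*7)*((y+1)+((x+y)+(x*b)))))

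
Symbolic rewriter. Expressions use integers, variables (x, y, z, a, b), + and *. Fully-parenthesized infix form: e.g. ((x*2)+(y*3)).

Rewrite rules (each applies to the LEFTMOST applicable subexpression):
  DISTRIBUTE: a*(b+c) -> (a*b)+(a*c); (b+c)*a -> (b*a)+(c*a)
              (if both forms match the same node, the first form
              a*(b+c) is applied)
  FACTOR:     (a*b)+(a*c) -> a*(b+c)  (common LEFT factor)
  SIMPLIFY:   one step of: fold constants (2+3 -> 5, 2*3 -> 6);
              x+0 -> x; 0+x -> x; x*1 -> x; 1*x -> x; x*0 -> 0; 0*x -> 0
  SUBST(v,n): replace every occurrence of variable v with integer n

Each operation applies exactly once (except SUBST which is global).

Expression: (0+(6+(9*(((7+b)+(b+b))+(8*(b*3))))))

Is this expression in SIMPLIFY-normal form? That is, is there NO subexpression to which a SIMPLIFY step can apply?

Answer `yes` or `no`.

Answer: no

Derivation:
Expression: (0+(6+(9*(((7+b)+(b+b))+(8*(b*3))))))
Scanning for simplifiable subexpressions (pre-order)...
  at root: (0+(6+(9*(((7+b)+(b+b))+(8*(b*3)))))) (SIMPLIFIABLE)
  at R: (6+(9*(((7+b)+(b+b))+(8*(b*3))))) (not simplifiable)
  at RR: (9*(((7+b)+(b+b))+(8*(b*3)))) (not simplifiable)
  at RRR: (((7+b)+(b+b))+(8*(b*3))) (not simplifiable)
  at RRRL: ((7+b)+(b+b)) (not simplifiable)
  at RRRLL: (7+b) (not simplifiable)
  at RRRLR: (b+b) (not simplifiable)
  at RRRR: (8*(b*3)) (not simplifiable)
  at RRRRR: (b*3) (not simplifiable)
Found simplifiable subexpr at path root: (0+(6+(9*(((7+b)+(b+b))+(8*(b*3))))))
One SIMPLIFY step would give: (6+(9*(((7+b)+(b+b))+(8*(b*3)))))
-> NOT in normal form.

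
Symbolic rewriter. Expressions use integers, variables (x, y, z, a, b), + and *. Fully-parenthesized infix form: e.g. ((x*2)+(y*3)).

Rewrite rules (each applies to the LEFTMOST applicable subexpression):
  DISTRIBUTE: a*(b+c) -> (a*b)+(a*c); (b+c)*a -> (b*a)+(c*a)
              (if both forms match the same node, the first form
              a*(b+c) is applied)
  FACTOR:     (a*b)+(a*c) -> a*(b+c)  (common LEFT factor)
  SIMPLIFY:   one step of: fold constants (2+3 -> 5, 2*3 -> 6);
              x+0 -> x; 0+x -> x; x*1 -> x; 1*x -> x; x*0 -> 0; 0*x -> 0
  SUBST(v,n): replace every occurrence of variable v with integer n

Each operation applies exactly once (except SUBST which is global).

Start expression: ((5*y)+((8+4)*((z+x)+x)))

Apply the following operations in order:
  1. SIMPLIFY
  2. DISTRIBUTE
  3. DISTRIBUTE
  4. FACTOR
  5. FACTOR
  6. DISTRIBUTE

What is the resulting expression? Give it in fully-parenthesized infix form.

Answer: ((5*y)+((12*(z+x))+(12*x)))

Derivation:
Start: ((5*y)+((8+4)*((z+x)+x)))
Apply SIMPLIFY at RL (target: (8+4)): ((5*y)+((8+4)*((z+x)+x))) -> ((5*y)+(12*((z+x)+x)))
Apply DISTRIBUTE at R (target: (12*((z+x)+x))): ((5*y)+(12*((z+x)+x))) -> ((5*y)+((12*(z+x))+(12*x)))
Apply DISTRIBUTE at RL (target: (12*(z+x))): ((5*y)+((12*(z+x))+(12*x))) -> ((5*y)+(((12*z)+(12*x))+(12*x)))
Apply FACTOR at RL (target: ((12*z)+(12*x))): ((5*y)+(((12*z)+(12*x))+(12*x))) -> ((5*y)+((12*(z+x))+(12*x)))
Apply FACTOR at R (target: ((12*(z+x))+(12*x))): ((5*y)+((12*(z+x))+(12*x))) -> ((5*y)+(12*((z+x)+x)))
Apply DISTRIBUTE at R (target: (12*((z+x)+x))): ((5*y)+(12*((z+x)+x))) -> ((5*y)+((12*(z+x))+(12*x)))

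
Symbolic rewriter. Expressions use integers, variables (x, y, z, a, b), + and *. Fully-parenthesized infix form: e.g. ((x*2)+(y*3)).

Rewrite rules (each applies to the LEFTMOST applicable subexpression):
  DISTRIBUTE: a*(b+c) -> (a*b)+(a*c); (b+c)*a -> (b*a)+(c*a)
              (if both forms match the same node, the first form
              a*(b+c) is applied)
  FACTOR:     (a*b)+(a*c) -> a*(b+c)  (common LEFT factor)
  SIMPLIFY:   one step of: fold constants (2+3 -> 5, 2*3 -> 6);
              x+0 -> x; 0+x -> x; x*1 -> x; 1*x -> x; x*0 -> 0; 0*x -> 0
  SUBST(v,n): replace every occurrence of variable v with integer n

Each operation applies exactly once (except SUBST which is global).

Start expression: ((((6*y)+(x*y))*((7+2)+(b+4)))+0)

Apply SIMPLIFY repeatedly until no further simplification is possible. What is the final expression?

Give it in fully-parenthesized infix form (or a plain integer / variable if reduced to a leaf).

Start: ((((6*y)+(x*y))*((7+2)+(b+4)))+0)
Step 1: at root: ((((6*y)+(x*y))*((7+2)+(b+4)))+0) -> (((6*y)+(x*y))*((7+2)+(b+4))); overall: ((((6*y)+(x*y))*((7+2)+(b+4)))+0) -> (((6*y)+(x*y))*((7+2)+(b+4)))
Step 2: at RL: (7+2) -> 9; overall: (((6*y)+(x*y))*((7+2)+(b+4))) -> (((6*y)+(x*y))*(9+(b+4)))
Fixed point: (((6*y)+(x*y))*(9+(b+4)))

Answer: (((6*y)+(x*y))*(9+(b+4)))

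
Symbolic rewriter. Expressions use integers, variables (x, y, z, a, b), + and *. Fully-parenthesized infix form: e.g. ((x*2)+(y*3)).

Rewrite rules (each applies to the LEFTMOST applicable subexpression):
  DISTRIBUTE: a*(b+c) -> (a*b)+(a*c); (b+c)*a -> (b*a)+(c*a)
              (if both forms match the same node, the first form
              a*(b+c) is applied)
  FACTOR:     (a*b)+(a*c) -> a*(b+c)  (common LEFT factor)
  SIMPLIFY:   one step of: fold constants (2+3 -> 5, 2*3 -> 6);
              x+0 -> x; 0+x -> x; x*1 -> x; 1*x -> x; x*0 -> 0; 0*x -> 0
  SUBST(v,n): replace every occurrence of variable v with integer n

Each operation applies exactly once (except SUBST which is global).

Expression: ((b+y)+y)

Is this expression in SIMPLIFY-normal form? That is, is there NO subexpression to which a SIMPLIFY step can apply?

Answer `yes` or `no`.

Answer: yes

Derivation:
Expression: ((b+y)+y)
Scanning for simplifiable subexpressions (pre-order)...
  at root: ((b+y)+y) (not simplifiable)
  at L: (b+y) (not simplifiable)
Result: no simplifiable subexpression found -> normal form.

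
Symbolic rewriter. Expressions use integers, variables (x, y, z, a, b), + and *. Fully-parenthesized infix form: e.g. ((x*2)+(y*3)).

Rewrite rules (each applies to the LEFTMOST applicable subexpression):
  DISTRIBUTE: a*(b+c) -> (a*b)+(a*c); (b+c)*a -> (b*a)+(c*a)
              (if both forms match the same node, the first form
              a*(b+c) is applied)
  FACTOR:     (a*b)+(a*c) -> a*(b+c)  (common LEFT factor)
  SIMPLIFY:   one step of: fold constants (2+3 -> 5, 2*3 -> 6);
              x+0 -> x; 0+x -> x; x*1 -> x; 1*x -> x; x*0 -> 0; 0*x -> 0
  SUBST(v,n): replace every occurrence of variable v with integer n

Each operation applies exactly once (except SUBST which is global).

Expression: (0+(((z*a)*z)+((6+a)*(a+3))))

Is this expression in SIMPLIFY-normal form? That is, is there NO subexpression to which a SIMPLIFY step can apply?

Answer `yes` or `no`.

Expression: (0+(((z*a)*z)+((6+a)*(a+3))))
Scanning for simplifiable subexpressions (pre-order)...
  at root: (0+(((z*a)*z)+((6+a)*(a+3)))) (SIMPLIFIABLE)
  at R: (((z*a)*z)+((6+a)*(a+3))) (not simplifiable)
  at RL: ((z*a)*z) (not simplifiable)
  at RLL: (z*a) (not simplifiable)
  at RR: ((6+a)*(a+3)) (not simplifiable)
  at RRL: (6+a) (not simplifiable)
  at RRR: (a+3) (not simplifiable)
Found simplifiable subexpr at path root: (0+(((z*a)*z)+((6+a)*(a+3))))
One SIMPLIFY step would give: (((z*a)*z)+((6+a)*(a+3)))
-> NOT in normal form.

Answer: no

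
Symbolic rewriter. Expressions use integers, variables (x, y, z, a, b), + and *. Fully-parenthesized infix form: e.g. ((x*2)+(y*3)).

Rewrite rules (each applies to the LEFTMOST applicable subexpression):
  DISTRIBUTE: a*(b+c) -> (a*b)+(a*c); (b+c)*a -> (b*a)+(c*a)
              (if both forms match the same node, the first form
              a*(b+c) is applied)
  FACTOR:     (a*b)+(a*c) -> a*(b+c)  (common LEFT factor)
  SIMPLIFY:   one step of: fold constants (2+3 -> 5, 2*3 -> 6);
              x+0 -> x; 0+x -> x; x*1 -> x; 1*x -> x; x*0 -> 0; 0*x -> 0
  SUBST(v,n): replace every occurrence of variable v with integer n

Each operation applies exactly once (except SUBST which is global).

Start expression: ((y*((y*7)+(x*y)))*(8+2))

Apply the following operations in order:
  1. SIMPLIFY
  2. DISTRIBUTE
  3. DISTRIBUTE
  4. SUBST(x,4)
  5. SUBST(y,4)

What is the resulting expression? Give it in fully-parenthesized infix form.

Answer: (((4*(4*7))*10)+((4*(4*4))*10))

Derivation:
Start: ((y*((y*7)+(x*y)))*(8+2))
Apply SIMPLIFY at R (target: (8+2)): ((y*((y*7)+(x*y)))*(8+2)) -> ((y*((y*7)+(x*y)))*10)
Apply DISTRIBUTE at L (target: (y*((y*7)+(x*y)))): ((y*((y*7)+(x*y)))*10) -> (((y*(y*7))+(y*(x*y)))*10)
Apply DISTRIBUTE at root (target: (((y*(y*7))+(y*(x*y)))*10)): (((y*(y*7))+(y*(x*y)))*10) -> (((y*(y*7))*10)+((y*(x*y))*10))
Apply SUBST(x,4): (((y*(y*7))*10)+((y*(x*y))*10)) -> (((y*(y*7))*10)+((y*(4*y))*10))
Apply SUBST(y,4): (((y*(y*7))*10)+((y*(4*y))*10)) -> (((4*(4*7))*10)+((4*(4*4))*10))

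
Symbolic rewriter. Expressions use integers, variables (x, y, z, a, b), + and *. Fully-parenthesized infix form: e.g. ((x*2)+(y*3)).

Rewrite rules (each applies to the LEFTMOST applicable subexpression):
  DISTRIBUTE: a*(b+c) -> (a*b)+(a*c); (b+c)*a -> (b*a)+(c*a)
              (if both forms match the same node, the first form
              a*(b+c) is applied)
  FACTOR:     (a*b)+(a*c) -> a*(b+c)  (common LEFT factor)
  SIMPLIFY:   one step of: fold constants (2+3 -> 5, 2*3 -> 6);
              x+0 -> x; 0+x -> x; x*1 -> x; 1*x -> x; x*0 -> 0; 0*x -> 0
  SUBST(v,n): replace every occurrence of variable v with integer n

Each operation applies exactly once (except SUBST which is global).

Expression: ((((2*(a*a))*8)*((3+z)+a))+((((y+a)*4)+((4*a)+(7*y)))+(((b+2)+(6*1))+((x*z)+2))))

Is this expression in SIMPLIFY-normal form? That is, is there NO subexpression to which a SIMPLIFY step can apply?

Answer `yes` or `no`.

Expression: ((((2*(a*a))*8)*((3+z)+a))+((((y+a)*4)+((4*a)+(7*y)))+(((b+2)+(6*1))+((x*z)+2))))
Scanning for simplifiable subexpressions (pre-order)...
  at root: ((((2*(a*a))*8)*((3+z)+a))+((((y+a)*4)+((4*a)+(7*y)))+(((b+2)+(6*1))+((x*z)+2)))) (not simplifiable)
  at L: (((2*(a*a))*8)*((3+z)+a)) (not simplifiable)
  at LL: ((2*(a*a))*8) (not simplifiable)
  at LLL: (2*(a*a)) (not simplifiable)
  at LLLR: (a*a) (not simplifiable)
  at LR: ((3+z)+a) (not simplifiable)
  at LRL: (3+z) (not simplifiable)
  at R: ((((y+a)*4)+((4*a)+(7*y)))+(((b+2)+(6*1))+((x*z)+2))) (not simplifiable)
  at RL: (((y+a)*4)+((4*a)+(7*y))) (not simplifiable)
  at RLL: ((y+a)*4) (not simplifiable)
  at RLLL: (y+a) (not simplifiable)
  at RLR: ((4*a)+(7*y)) (not simplifiable)
  at RLRL: (4*a) (not simplifiable)
  at RLRR: (7*y) (not simplifiable)
  at RR: (((b+2)+(6*1))+((x*z)+2)) (not simplifiable)
  at RRL: ((b+2)+(6*1)) (not simplifiable)
  at RRLL: (b+2) (not simplifiable)
  at RRLR: (6*1) (SIMPLIFIABLE)
  at RRR: ((x*z)+2) (not simplifiable)
  at RRRL: (x*z) (not simplifiable)
Found simplifiable subexpr at path RRLR: (6*1)
One SIMPLIFY step would give: ((((2*(a*a))*8)*((3+z)+a))+((((y+a)*4)+((4*a)+(7*y)))+(((b+2)+6)+((x*z)+2))))
-> NOT in normal form.

Answer: no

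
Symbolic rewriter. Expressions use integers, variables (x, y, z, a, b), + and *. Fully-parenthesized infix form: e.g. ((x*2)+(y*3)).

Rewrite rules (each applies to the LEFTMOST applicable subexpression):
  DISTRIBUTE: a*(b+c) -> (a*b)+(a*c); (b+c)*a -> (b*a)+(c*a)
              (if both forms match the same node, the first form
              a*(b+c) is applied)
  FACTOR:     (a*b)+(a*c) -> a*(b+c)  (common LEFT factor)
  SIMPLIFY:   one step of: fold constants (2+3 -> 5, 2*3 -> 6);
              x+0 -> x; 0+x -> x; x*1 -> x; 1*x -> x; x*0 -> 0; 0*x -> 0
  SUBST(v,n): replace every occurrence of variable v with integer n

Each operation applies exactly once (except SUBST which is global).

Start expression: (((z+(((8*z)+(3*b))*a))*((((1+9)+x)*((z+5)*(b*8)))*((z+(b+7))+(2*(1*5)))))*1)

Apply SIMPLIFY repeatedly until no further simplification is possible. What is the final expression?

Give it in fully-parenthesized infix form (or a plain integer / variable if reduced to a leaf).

Start: (((z+(((8*z)+(3*b))*a))*((((1+9)+x)*((z+5)*(b*8)))*((z+(b+7))+(2*(1*5)))))*1)
Step 1: at root: (((z+(((8*z)+(3*b))*a))*((((1+9)+x)*((z+5)*(b*8)))*((z+(b+7))+(2*(1*5)))))*1) -> ((z+(((8*z)+(3*b))*a))*((((1+9)+x)*((z+5)*(b*8)))*((z+(b+7))+(2*(1*5))))); overall: (((z+(((8*z)+(3*b))*a))*((((1+9)+x)*((z+5)*(b*8)))*((z+(b+7))+(2*(1*5)))))*1) -> ((z+(((8*z)+(3*b))*a))*((((1+9)+x)*((z+5)*(b*8)))*((z+(b+7))+(2*(1*5)))))
Step 2: at RLLL: (1+9) -> 10; overall: ((z+(((8*z)+(3*b))*a))*((((1+9)+x)*((z+5)*(b*8)))*((z+(b+7))+(2*(1*5))))) -> ((z+(((8*z)+(3*b))*a))*(((10+x)*((z+5)*(b*8)))*((z+(b+7))+(2*(1*5)))))
Step 3: at RRRR: (1*5) -> 5; overall: ((z+(((8*z)+(3*b))*a))*(((10+x)*((z+5)*(b*8)))*((z+(b+7))+(2*(1*5))))) -> ((z+(((8*z)+(3*b))*a))*(((10+x)*((z+5)*(b*8)))*((z+(b+7))+(2*5))))
Step 4: at RRR: (2*5) -> 10; overall: ((z+(((8*z)+(3*b))*a))*(((10+x)*((z+5)*(b*8)))*((z+(b+7))+(2*5)))) -> ((z+(((8*z)+(3*b))*a))*(((10+x)*((z+5)*(b*8)))*((z+(b+7))+10)))
Fixed point: ((z+(((8*z)+(3*b))*a))*(((10+x)*((z+5)*(b*8)))*((z+(b+7))+10)))

Answer: ((z+(((8*z)+(3*b))*a))*(((10+x)*((z+5)*(b*8)))*((z+(b+7))+10)))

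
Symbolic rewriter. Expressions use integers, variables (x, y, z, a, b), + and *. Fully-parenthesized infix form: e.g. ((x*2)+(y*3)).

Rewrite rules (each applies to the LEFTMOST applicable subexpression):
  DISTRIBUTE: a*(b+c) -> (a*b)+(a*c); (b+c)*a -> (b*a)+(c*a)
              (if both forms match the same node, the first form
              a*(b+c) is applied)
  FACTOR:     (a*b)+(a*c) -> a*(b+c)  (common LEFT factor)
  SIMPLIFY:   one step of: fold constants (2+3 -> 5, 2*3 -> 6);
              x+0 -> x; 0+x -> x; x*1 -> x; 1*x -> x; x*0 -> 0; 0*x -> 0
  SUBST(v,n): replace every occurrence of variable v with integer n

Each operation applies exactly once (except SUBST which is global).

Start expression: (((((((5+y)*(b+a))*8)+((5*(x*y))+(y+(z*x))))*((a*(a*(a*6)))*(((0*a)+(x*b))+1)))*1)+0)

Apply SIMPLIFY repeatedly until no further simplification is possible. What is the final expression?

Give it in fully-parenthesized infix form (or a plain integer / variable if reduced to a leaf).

Answer: (((((5+y)*(b+a))*8)+((5*(x*y))+(y+(z*x))))*((a*(a*(a*6)))*((x*b)+1)))

Derivation:
Start: (((((((5+y)*(b+a))*8)+((5*(x*y))+(y+(z*x))))*((a*(a*(a*6)))*(((0*a)+(x*b))+1)))*1)+0)
Step 1: at root: (((((((5+y)*(b+a))*8)+((5*(x*y))+(y+(z*x))))*((a*(a*(a*6)))*(((0*a)+(x*b))+1)))*1)+0) -> ((((((5+y)*(b+a))*8)+((5*(x*y))+(y+(z*x))))*((a*(a*(a*6)))*(((0*a)+(x*b))+1)))*1); overall: (((((((5+y)*(b+a))*8)+((5*(x*y))+(y+(z*x))))*((a*(a*(a*6)))*(((0*a)+(x*b))+1)))*1)+0) -> ((((((5+y)*(b+a))*8)+((5*(x*y))+(y+(z*x))))*((a*(a*(a*6)))*(((0*a)+(x*b))+1)))*1)
Step 2: at root: ((((((5+y)*(b+a))*8)+((5*(x*y))+(y+(z*x))))*((a*(a*(a*6)))*(((0*a)+(x*b))+1)))*1) -> (((((5+y)*(b+a))*8)+((5*(x*y))+(y+(z*x))))*((a*(a*(a*6)))*(((0*a)+(x*b))+1))); overall: ((((((5+y)*(b+a))*8)+((5*(x*y))+(y+(z*x))))*((a*(a*(a*6)))*(((0*a)+(x*b))+1)))*1) -> (((((5+y)*(b+a))*8)+((5*(x*y))+(y+(z*x))))*((a*(a*(a*6)))*(((0*a)+(x*b))+1)))
Step 3: at RRLL: (0*a) -> 0; overall: (((((5+y)*(b+a))*8)+((5*(x*y))+(y+(z*x))))*((a*(a*(a*6)))*(((0*a)+(x*b))+1))) -> (((((5+y)*(b+a))*8)+((5*(x*y))+(y+(z*x))))*((a*(a*(a*6)))*((0+(x*b))+1)))
Step 4: at RRL: (0+(x*b)) -> (x*b); overall: (((((5+y)*(b+a))*8)+((5*(x*y))+(y+(z*x))))*((a*(a*(a*6)))*((0+(x*b))+1))) -> (((((5+y)*(b+a))*8)+((5*(x*y))+(y+(z*x))))*((a*(a*(a*6)))*((x*b)+1)))
Fixed point: (((((5+y)*(b+a))*8)+((5*(x*y))+(y+(z*x))))*((a*(a*(a*6)))*((x*b)+1)))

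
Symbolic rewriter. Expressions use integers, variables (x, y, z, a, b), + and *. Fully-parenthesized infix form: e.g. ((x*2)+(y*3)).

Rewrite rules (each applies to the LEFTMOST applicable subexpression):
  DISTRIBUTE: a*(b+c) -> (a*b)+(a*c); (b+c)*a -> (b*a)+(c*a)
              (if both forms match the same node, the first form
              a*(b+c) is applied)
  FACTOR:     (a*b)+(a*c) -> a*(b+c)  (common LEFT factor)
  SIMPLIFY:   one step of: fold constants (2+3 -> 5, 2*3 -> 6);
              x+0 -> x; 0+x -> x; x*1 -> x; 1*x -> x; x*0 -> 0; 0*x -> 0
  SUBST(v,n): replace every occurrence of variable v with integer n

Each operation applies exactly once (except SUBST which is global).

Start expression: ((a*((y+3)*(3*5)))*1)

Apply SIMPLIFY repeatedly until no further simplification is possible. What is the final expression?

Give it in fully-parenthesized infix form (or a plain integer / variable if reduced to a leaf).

Answer: (a*((y+3)*15))

Derivation:
Start: ((a*((y+3)*(3*5)))*1)
Step 1: at root: ((a*((y+3)*(3*5)))*1) -> (a*((y+3)*(3*5))); overall: ((a*((y+3)*(3*5)))*1) -> (a*((y+3)*(3*5)))
Step 2: at RR: (3*5) -> 15; overall: (a*((y+3)*(3*5))) -> (a*((y+3)*15))
Fixed point: (a*((y+3)*15))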